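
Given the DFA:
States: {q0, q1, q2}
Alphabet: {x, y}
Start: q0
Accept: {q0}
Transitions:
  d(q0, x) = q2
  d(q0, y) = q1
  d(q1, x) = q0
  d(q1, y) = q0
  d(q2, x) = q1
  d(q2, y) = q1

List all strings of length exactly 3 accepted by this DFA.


All strings of length 3: 8 total
Accepted: 4

"xxx", "xxy", "xyx", "xyy"


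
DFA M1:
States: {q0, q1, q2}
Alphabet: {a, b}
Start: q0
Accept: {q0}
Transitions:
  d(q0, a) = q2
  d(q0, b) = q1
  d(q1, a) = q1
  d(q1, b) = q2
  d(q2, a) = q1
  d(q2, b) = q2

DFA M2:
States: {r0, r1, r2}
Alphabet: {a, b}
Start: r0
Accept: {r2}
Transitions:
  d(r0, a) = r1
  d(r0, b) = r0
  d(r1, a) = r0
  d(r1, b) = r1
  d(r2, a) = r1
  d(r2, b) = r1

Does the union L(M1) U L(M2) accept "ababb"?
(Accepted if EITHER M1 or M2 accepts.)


M1: final=q2 accepted=False
M2: final=r0 accepted=False

No, union rejects (neither accepts)


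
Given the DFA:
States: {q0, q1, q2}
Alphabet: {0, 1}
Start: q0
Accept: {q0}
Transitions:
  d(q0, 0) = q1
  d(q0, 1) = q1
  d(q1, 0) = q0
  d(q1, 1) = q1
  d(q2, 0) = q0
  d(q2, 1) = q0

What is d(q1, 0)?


Looking up transition d(q1, 0)

q0


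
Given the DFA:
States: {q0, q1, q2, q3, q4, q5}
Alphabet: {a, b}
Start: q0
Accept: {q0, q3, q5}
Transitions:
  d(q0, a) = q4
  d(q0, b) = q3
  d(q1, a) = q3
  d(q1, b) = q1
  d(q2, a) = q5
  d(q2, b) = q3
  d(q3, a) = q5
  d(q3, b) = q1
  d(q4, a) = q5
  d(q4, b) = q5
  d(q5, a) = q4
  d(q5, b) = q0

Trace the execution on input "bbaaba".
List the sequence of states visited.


Input: bbaaba
d(q0, b) = q3
d(q3, b) = q1
d(q1, a) = q3
d(q3, a) = q5
d(q5, b) = q0
d(q0, a) = q4


q0 -> q3 -> q1 -> q3 -> q5 -> q0 -> q4


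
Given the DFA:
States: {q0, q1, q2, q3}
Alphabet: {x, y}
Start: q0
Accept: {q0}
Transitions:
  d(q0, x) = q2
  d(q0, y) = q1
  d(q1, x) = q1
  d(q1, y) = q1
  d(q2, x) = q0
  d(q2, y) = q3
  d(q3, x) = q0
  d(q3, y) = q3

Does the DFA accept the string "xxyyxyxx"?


Trace: q0 -> q2 -> q0 -> q1 -> q1 -> q1 -> q1 -> q1 -> q1
Final state: q1
Accept states: {q0}

No, rejected (final state q1 is not an accept state)


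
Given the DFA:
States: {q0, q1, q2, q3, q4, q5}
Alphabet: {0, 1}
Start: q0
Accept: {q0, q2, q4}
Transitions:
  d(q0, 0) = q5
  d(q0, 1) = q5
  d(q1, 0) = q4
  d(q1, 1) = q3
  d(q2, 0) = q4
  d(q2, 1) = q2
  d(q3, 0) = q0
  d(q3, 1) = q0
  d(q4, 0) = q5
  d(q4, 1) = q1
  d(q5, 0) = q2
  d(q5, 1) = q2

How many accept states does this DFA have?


Accept states listed: {q0, q2, q4}
Counting: q0(1) q2(2) q4(3)

3


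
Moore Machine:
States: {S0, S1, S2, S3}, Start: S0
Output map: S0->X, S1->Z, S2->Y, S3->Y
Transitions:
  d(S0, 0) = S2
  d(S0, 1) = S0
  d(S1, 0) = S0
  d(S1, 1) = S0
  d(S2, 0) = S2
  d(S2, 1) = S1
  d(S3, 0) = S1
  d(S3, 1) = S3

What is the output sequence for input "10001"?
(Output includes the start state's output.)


Start: S0 (output X)
  --1--> S0 (output X)
  --0--> S2 (output Y)
  --0--> S2 (output Y)
  --0--> S2 (output Y)
  --1--> S1 (output Z)

"XXYYYZ"


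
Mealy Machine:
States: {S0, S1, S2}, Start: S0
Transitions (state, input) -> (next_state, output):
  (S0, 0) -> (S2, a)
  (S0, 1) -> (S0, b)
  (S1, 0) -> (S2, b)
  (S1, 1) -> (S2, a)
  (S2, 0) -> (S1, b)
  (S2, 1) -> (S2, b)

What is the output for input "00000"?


Step-by-step:
  (S0, 0) -> (S2, a)
  (S2, 0) -> (S1, b)
  (S1, 0) -> (S2, b)
  (S2, 0) -> (S1, b)
  (S1, 0) -> (S2, b)

"abbbb"


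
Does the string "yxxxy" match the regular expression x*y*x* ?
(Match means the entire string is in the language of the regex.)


|string| = 5; first = 'y'; last = 'y'

No, "yxxxy" does not match x*y*x*


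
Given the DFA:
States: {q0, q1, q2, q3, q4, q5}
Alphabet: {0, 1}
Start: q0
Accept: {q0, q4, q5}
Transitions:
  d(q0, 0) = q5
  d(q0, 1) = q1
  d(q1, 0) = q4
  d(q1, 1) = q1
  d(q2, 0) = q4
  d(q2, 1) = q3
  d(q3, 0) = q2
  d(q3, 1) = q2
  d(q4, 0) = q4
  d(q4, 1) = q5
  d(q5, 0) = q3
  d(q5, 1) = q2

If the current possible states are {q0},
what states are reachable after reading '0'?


Apply transition on '0' from each current state:
  d(q0, 0) = q5

{q5}


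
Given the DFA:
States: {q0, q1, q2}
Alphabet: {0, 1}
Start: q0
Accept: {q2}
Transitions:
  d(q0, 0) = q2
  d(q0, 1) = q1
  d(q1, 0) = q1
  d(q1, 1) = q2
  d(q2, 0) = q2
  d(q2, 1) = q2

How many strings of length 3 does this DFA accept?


Enumerating all length-3 strings:
  "000" -> q2 [accept]
  "001" -> q2 [accept]
  "010" -> q2 [accept]
  "011" -> q2 [accept]
  "100" -> q1 [reject]
  "101" -> q2 [accept]
  "110" -> q2 [accept]
  "111" -> q2 [accept]

7 out of 8


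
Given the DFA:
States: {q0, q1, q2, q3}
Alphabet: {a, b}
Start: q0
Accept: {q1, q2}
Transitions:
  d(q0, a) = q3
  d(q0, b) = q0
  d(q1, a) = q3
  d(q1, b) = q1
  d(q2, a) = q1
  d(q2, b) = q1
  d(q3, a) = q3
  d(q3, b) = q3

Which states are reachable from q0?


BFS from q0:
  layer 0: {q0}
  layer 1: {q3}

{q0, q3}


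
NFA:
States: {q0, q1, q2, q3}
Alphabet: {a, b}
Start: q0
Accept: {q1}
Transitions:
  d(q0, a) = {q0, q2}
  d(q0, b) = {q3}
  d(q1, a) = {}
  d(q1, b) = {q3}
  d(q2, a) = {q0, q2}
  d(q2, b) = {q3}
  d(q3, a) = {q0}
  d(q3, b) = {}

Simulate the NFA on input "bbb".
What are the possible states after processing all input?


Start: {q0}
  --b--> {q3}
  --b--> {}
  --b--> {}

{} (empty set, no valid transitions)


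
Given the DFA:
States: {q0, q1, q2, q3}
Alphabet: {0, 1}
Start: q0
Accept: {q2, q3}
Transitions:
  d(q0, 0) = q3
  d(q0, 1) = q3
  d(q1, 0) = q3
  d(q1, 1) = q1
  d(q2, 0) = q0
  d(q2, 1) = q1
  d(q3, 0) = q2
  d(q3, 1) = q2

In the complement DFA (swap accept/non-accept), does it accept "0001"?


Trace: q0 -> q3 -> q2 -> q0 -> q3
Final: q3
Original accept: {q2, q3}
Complement: q3 is in original accept

No, complement rejects (original accepts)


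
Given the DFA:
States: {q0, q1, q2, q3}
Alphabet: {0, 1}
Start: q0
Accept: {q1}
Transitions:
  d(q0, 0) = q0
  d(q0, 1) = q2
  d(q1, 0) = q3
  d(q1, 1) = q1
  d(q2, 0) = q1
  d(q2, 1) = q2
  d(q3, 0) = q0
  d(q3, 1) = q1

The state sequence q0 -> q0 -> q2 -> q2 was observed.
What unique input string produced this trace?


Trace back each transition to find the symbol:
  q0 --[0]--> q0
  q0 --[1]--> q2
  q2 --[1]--> q2

"011"


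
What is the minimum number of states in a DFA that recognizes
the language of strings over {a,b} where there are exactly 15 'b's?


States: count = 0, 1, ..., 15 (that's 16 states), plus a dead state for count > 15.
Total: 16 + 1 = 17. Accept = count-15 state.

17


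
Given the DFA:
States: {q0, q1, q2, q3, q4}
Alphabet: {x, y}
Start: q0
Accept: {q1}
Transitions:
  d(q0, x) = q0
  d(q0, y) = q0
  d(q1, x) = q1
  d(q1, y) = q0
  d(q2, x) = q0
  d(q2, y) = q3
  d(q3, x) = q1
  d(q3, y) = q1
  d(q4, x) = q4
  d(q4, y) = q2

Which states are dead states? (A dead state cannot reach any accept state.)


Forward reachability from each state:
  q0 -> reaches {q0}, no accept state (dead)
  q1 -> reaches accept state q1 (live)
  q2 -> reaches accept state q1 (live)
  q3 -> reaches accept state q1 (live)
  q4 -> reaches accept state q1 (live)

{q0}


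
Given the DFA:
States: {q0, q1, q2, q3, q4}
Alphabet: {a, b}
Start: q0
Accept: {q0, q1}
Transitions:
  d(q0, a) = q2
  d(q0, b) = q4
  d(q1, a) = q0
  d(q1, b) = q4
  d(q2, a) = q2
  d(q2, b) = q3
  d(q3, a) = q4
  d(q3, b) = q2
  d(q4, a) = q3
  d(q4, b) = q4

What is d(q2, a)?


Looking up transition d(q2, a)

q2


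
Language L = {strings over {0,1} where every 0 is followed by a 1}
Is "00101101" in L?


'00' present: True; ends with '0': False

No, "00101101" is not in L


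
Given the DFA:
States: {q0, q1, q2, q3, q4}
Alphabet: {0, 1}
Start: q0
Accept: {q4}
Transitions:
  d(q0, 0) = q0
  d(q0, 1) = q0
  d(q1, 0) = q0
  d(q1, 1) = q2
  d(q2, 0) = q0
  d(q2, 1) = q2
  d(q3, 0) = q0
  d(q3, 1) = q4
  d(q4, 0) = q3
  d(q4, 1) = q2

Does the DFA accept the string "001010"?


Trace: q0 -> q0 -> q0 -> q0 -> q0 -> q0 -> q0
Final state: q0
Accept states: {q4}

No, rejected (final state q0 is not an accept state)


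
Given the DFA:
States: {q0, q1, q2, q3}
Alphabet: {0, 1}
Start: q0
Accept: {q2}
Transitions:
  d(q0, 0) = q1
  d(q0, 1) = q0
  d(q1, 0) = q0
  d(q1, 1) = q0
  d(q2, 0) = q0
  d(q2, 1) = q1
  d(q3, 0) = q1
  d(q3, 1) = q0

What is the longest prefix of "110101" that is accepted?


Run the DFA, marking each prefix where the state is accepting:
  "" -> q0 [reject]
  "1" -> q0 [reject]
  "11" -> q0 [reject]
  "110" -> q1 [reject]
  "1101" -> q0 [reject]
  "11010" -> q1 [reject]
  "110101" -> q0 [reject]

No prefix is accepted


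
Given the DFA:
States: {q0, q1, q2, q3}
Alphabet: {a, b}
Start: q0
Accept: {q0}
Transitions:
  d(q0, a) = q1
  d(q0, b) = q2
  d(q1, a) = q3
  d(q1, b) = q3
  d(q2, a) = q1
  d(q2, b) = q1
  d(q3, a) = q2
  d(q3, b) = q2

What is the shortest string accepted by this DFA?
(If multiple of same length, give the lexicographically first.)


BFS by string length (lex-first path to each state shown):
  len 0: q0<-""
Found accept state at length 0.

"" (empty string)


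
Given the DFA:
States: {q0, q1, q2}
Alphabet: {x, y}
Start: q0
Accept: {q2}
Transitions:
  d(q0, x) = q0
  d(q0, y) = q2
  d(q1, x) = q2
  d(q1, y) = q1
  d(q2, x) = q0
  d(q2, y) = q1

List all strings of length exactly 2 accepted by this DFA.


All strings of length 2: 4 total
Accepted: 1

"xy"


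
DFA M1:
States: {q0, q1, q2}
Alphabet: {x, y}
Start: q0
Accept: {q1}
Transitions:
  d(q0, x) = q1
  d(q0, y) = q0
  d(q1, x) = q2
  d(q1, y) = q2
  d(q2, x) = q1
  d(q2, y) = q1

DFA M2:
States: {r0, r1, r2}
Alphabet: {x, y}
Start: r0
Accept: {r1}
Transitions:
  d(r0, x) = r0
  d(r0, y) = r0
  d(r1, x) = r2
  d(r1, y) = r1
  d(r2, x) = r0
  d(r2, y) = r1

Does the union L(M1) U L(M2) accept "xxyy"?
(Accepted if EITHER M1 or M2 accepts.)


M1: final=q2 accepted=False
M2: final=r0 accepted=False

No, union rejects (neither accepts)


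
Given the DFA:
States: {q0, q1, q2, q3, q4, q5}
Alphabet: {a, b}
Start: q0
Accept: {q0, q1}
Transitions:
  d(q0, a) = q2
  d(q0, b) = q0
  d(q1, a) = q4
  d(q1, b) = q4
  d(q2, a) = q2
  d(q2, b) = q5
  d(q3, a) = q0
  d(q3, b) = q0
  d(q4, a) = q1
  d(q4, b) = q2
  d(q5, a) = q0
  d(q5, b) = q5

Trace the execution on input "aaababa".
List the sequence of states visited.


Input: aaababa
d(q0, a) = q2
d(q2, a) = q2
d(q2, a) = q2
d(q2, b) = q5
d(q5, a) = q0
d(q0, b) = q0
d(q0, a) = q2


q0 -> q2 -> q2 -> q2 -> q5 -> q0 -> q0 -> q2


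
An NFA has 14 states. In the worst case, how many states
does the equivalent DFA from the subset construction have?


Subset construction: one DFA state per subset of NFA states.
2^14 = 16384

16384


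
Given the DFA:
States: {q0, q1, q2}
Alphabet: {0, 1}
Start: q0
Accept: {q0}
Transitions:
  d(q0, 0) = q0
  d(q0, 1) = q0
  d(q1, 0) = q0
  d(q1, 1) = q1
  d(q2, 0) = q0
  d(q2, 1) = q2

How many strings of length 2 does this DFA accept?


Enumerating all length-2 strings:
  "00" -> q0 [accept]
  "01" -> q0 [accept]
  "10" -> q0 [accept]
  "11" -> q0 [accept]

4 out of 4


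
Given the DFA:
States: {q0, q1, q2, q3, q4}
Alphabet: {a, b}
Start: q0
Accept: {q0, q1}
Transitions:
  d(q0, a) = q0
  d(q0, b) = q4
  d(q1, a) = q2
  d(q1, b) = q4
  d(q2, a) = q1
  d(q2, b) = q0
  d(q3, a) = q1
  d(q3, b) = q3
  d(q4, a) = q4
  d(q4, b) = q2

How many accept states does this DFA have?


Accept states listed: {q0, q1}
Counting: q0(1) q1(2)

2


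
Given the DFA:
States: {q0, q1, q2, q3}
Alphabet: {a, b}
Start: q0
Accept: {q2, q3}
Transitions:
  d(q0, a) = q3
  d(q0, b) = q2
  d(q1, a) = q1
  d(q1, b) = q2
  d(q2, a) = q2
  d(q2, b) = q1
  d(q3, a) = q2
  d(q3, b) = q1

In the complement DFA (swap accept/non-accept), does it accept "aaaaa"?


Trace: q0 -> q3 -> q2 -> q2 -> q2 -> q2
Final: q2
Original accept: {q2, q3}
Complement: q2 is in original accept

No, complement rejects (original accepts)


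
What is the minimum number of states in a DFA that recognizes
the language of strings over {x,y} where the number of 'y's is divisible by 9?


States track (count of 'y') mod 9.
Need 9 states: one per remainder 0..8; accept = remainder 0.

9


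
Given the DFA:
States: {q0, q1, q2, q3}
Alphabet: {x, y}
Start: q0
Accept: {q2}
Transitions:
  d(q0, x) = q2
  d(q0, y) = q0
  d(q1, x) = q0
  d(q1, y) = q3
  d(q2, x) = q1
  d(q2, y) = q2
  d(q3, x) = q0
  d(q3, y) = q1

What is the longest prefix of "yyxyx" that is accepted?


Run the DFA, marking each prefix where the state is accepting:
  "" -> q0 [reject]
  "y" -> q0 [reject]
  "yy" -> q0 [reject]
  "yyx" -> q2 [accept]
  "yyxy" -> q2 [accept]
  "yyxyx" -> q1 [reject]

"yyxy"


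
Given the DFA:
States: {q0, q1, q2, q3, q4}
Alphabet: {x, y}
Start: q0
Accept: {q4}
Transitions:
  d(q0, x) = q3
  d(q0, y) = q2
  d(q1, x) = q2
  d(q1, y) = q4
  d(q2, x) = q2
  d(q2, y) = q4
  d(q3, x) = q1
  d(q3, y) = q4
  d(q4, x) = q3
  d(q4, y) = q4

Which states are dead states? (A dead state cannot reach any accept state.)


Forward reachability from each state:
  q0 -> reaches accept state q4 (live)
  q1 -> reaches accept state q4 (live)
  q2 -> reaches accept state q4 (live)
  q3 -> reaches accept state q4 (live)
  q4 -> reaches accept state q4 (live)

None (all states can reach an accept state)


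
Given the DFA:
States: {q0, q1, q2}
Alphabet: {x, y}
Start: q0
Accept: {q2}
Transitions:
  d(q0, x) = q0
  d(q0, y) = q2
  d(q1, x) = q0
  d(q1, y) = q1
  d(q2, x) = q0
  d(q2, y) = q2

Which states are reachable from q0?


BFS from q0:
  layer 0: {q0}
  layer 1: {q2}

{q0, q2}


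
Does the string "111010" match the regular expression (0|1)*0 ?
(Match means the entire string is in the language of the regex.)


|string| = 6; first = '1'; last = '0'

Yes, "111010" matches (0|1)*0


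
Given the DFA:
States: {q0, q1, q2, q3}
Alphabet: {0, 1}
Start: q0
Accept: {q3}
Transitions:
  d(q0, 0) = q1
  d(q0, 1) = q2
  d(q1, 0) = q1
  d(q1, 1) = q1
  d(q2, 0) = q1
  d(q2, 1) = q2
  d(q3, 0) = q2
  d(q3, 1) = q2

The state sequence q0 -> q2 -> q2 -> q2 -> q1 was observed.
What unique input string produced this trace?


Trace back each transition to find the symbol:
  q0 --[1]--> q2
  q2 --[1]--> q2
  q2 --[1]--> q2
  q2 --[0]--> q1

"1110"


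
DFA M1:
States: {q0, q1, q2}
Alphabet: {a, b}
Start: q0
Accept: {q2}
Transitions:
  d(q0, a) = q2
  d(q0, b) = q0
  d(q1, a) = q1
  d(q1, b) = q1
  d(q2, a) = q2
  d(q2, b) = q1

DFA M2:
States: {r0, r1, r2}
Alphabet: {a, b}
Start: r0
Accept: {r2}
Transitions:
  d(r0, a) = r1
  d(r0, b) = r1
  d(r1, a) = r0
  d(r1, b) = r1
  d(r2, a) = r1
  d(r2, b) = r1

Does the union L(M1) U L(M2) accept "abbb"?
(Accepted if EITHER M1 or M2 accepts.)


M1: final=q1 accepted=False
M2: final=r1 accepted=False

No, union rejects (neither accepts)


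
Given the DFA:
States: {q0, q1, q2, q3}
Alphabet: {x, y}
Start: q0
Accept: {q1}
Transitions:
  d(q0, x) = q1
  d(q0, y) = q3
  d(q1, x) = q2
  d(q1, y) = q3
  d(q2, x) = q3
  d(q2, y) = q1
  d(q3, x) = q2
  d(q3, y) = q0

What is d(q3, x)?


Looking up transition d(q3, x)

q2


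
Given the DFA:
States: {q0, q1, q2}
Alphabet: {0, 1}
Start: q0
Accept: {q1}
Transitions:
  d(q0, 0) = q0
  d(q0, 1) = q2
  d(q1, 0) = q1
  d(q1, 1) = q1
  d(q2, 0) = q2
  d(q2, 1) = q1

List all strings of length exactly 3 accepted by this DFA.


All strings of length 3: 8 total
Accepted: 4

"011", "101", "110", "111"


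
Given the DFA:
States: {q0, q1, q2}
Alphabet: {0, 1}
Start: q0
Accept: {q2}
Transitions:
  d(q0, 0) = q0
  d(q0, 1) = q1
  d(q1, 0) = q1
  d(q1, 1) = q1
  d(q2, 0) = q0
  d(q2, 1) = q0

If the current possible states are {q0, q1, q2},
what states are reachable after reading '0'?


Apply transition on '0' from each current state:
  d(q0, 0) = q0
  d(q1, 0) = q1
  d(q2, 0) = q0

{q0, q1}


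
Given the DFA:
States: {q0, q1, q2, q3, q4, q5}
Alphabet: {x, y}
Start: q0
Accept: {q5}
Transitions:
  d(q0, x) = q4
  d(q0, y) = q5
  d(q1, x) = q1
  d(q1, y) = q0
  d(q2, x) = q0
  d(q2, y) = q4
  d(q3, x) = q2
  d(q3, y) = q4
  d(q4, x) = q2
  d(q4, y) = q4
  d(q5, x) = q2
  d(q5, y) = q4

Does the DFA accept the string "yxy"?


Trace: q0 -> q5 -> q2 -> q4
Final state: q4
Accept states: {q5}

No, rejected (final state q4 is not an accept state)


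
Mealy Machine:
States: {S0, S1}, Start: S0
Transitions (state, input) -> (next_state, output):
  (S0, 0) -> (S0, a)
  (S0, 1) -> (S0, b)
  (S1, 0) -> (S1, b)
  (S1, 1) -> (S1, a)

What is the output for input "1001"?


Step-by-step:
  (S0, 1) -> (S0, b)
  (S0, 0) -> (S0, a)
  (S0, 0) -> (S0, a)
  (S0, 1) -> (S0, b)

"baab"


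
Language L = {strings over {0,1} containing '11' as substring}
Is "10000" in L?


'11' does not occur

No, "10000" is not in L


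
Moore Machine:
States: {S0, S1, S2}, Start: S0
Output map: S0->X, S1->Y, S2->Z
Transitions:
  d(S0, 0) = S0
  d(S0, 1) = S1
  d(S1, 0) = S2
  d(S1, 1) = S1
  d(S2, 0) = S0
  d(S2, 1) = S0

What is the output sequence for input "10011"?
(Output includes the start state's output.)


Start: S0 (output X)
  --1--> S1 (output Y)
  --0--> S2 (output Z)
  --0--> S0 (output X)
  --1--> S1 (output Y)
  --1--> S1 (output Y)

"XYZXYY"


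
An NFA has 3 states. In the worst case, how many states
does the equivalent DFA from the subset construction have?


Subset construction: one DFA state per subset of NFA states.
2^3 = 8

8


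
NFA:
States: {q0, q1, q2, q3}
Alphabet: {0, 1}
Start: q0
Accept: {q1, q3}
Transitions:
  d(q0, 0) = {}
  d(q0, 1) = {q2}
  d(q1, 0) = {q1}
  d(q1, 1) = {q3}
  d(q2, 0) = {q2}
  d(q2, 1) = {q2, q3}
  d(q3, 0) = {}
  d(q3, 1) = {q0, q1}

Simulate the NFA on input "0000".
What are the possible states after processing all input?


Start: {q0}
  --0--> {}
  --0--> {}
  --0--> {}
  --0--> {}

{} (empty set, no valid transitions)


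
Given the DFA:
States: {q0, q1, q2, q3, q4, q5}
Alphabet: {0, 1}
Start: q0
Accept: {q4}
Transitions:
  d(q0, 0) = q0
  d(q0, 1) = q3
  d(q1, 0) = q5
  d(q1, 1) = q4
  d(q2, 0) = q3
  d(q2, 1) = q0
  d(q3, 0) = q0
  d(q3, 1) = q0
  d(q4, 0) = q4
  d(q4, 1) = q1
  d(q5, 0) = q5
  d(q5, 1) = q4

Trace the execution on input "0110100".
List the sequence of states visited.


Input: 0110100
d(q0, 0) = q0
d(q0, 1) = q3
d(q3, 1) = q0
d(q0, 0) = q0
d(q0, 1) = q3
d(q3, 0) = q0
d(q0, 0) = q0


q0 -> q0 -> q3 -> q0 -> q0 -> q3 -> q0 -> q0


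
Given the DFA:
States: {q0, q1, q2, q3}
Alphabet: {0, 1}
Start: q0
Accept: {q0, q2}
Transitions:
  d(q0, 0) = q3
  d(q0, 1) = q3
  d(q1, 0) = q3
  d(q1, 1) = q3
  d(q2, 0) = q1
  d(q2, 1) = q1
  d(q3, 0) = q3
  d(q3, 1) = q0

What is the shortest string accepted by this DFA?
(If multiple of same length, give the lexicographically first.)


BFS by string length (lex-first path to each state shown):
  len 0: q0<-""
Found accept state at length 0.

"" (empty string)


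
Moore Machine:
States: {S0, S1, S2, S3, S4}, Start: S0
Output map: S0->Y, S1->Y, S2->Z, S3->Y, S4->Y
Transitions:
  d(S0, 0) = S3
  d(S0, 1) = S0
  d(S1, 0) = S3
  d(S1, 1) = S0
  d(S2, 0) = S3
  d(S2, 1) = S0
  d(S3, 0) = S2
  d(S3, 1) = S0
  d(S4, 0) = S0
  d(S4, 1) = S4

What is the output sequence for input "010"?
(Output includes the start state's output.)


Start: S0 (output Y)
  --0--> S3 (output Y)
  --1--> S0 (output Y)
  --0--> S3 (output Y)

"YYYY"


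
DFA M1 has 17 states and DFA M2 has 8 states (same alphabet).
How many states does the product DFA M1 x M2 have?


Product construction pairs every M1 state with every M2 state.
17 * 8 = 136

136


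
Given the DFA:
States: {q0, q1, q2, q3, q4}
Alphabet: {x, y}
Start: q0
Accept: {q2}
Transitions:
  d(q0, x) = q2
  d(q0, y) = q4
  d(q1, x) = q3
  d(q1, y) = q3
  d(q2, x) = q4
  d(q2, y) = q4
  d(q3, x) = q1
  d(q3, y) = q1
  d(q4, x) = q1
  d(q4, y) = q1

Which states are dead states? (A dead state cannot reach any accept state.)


Forward reachability from each state:
  q0 -> reaches accept state q2 (live)
  q1 -> reaches {q1, q3}, no accept state (dead)
  q2 -> reaches accept state q2 (live)
  q3 -> reaches {q1, q3}, no accept state (dead)
  q4 -> reaches {q1, q3, q4}, no accept state (dead)

{q1, q3, q4}


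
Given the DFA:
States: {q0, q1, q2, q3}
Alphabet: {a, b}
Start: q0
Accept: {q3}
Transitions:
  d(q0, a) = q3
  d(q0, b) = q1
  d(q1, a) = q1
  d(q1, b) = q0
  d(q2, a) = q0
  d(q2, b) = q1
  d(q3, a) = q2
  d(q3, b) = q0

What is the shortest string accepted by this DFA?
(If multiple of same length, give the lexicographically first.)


BFS by string length (lex-first path to each state shown):
  len 0: q0<-""
  len 1: q1<-"b", q3<-"a"
Found accept state at length 1.

"a"


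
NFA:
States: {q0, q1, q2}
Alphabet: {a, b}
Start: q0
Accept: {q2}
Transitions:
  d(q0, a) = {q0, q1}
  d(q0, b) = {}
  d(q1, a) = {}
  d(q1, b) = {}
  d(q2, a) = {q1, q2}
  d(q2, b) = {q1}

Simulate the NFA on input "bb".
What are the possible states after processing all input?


Start: {q0}
  --b--> {}
  --b--> {}

{} (empty set, no valid transitions)


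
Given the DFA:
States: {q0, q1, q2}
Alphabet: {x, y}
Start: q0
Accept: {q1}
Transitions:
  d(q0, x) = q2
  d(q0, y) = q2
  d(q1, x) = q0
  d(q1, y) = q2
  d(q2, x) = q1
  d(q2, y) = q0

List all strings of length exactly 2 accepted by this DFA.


All strings of length 2: 4 total
Accepted: 2

"xx", "yx"


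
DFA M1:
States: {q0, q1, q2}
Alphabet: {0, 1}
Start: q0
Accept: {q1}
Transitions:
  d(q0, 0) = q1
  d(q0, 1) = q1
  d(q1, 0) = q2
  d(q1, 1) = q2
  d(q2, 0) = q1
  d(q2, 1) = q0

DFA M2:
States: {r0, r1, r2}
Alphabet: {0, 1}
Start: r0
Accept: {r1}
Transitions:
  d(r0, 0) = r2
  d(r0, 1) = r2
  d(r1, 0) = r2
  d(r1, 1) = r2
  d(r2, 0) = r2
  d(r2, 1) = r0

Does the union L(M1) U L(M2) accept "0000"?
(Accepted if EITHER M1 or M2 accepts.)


M1: final=q2 accepted=False
M2: final=r2 accepted=False

No, union rejects (neither accepts)


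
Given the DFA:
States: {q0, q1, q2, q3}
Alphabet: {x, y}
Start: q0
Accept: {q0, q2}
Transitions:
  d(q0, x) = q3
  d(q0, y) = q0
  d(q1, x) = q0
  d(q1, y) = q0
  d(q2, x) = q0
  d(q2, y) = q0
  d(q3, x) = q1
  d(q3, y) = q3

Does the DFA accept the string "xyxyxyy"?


Trace: q0 -> q3 -> q3 -> q1 -> q0 -> q3 -> q3 -> q3
Final state: q3
Accept states: {q0, q2}

No, rejected (final state q3 is not an accept state)


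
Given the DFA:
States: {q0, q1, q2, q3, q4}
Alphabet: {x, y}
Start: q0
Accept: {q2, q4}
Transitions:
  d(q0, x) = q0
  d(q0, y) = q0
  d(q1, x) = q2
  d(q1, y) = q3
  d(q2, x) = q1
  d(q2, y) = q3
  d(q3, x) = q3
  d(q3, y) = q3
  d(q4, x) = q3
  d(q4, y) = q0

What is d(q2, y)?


Looking up transition d(q2, y)

q3


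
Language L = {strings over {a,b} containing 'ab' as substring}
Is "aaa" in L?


'ab' does not occur

No, "aaa" is not in L


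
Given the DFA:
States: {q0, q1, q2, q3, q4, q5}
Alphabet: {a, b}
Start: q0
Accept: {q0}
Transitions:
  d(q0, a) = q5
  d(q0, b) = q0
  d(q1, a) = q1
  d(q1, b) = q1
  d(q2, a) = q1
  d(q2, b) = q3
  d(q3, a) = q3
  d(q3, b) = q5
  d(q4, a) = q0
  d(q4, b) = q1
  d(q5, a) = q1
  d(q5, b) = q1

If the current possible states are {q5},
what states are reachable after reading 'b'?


Apply transition on 'b' from each current state:
  d(q5, b) = q1

{q1}


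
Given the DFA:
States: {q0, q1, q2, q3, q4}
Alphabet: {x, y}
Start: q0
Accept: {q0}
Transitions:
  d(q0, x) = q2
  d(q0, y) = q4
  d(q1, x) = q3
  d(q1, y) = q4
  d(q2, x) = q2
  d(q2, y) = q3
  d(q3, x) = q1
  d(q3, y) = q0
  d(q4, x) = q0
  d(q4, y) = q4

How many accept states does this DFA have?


Accept states listed: {q0}
Counting: q0(1)

1


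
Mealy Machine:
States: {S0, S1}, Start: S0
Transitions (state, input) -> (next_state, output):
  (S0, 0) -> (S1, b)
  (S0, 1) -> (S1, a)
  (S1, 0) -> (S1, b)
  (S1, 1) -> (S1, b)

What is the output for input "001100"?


Step-by-step:
  (S0, 0) -> (S1, b)
  (S1, 0) -> (S1, b)
  (S1, 1) -> (S1, b)
  (S1, 1) -> (S1, b)
  (S1, 0) -> (S1, b)
  (S1, 0) -> (S1, b)

"bbbbbb"


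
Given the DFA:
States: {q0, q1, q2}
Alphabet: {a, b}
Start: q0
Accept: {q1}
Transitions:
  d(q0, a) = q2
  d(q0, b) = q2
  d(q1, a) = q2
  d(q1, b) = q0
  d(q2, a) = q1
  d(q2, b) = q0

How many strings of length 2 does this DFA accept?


Enumerating all length-2 strings:
  "aa" -> q1 [accept]
  "ab" -> q0 [reject]
  "ba" -> q1 [accept]
  "bb" -> q0 [reject]

2 out of 4


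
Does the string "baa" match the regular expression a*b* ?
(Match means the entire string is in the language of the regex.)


|string| = 3; first = 'b'; last = 'a'

No, "baa" does not match a*b*


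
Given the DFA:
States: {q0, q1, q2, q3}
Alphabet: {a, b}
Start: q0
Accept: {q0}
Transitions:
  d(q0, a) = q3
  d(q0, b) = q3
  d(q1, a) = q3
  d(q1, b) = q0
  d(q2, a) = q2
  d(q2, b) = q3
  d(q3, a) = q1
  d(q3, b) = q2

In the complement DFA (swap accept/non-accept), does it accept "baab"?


Trace: q0 -> q3 -> q1 -> q3 -> q2
Final: q2
Original accept: {q0}
Complement: q2 is not in original accept

Yes, complement accepts (original rejects)


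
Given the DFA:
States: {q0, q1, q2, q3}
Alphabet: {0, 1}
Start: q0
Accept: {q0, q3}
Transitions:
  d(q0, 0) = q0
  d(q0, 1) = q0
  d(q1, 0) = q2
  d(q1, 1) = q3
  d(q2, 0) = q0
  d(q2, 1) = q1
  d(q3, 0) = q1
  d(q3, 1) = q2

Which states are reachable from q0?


BFS from q0:
  layer 0: {q0}

{q0}


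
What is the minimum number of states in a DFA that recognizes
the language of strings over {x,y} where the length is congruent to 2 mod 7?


States track (length) mod 7.
Need 7 states: one per remainder 0..6; accept = remainder 2.

7


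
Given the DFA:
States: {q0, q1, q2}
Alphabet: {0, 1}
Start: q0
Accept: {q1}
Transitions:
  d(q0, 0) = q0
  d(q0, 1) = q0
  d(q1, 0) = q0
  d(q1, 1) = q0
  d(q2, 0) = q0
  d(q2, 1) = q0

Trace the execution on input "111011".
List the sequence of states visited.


Input: 111011
d(q0, 1) = q0
d(q0, 1) = q0
d(q0, 1) = q0
d(q0, 0) = q0
d(q0, 1) = q0
d(q0, 1) = q0


q0 -> q0 -> q0 -> q0 -> q0 -> q0 -> q0


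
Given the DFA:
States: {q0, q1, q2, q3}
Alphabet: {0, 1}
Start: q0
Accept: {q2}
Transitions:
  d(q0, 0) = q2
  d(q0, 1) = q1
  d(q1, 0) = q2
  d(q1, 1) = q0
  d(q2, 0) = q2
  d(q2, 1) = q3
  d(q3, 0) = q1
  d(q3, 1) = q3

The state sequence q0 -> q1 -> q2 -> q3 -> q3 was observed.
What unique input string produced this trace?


Trace back each transition to find the symbol:
  q0 --[1]--> q1
  q1 --[0]--> q2
  q2 --[1]--> q3
  q3 --[1]--> q3

"1011"


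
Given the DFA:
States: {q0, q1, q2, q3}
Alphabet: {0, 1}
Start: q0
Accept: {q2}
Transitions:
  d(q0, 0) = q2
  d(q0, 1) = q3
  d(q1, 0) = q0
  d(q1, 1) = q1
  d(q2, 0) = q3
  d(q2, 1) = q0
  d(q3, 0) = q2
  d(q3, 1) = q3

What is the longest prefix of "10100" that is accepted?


Run the DFA, marking each prefix where the state is accepting:
  "" -> q0 [reject]
  "1" -> q3 [reject]
  "10" -> q2 [accept]
  "101" -> q0 [reject]
  "1010" -> q2 [accept]
  "10100" -> q3 [reject]

"1010"


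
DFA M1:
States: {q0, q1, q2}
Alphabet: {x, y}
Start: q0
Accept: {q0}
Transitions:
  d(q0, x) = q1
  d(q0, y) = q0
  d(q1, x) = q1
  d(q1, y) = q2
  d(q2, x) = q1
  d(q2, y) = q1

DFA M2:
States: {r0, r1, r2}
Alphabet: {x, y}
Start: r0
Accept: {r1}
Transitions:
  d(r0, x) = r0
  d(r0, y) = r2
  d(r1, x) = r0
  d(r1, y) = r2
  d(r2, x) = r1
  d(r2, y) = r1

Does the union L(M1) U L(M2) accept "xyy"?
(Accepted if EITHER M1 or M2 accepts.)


M1: final=q1 accepted=False
M2: final=r1 accepted=True

Yes, union accepts


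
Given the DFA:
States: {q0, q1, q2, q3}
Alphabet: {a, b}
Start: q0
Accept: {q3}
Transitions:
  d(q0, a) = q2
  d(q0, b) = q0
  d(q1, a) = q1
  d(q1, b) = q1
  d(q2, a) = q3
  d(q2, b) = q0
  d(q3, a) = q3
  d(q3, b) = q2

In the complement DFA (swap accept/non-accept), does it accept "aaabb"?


Trace: q0 -> q2 -> q3 -> q3 -> q2 -> q0
Final: q0
Original accept: {q3}
Complement: q0 is not in original accept

Yes, complement accepts (original rejects)


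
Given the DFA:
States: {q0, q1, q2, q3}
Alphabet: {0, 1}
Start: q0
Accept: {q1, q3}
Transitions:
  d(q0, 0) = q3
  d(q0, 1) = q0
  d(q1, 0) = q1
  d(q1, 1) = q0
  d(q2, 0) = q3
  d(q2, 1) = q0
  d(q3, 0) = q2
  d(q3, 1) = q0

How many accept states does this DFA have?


Accept states listed: {q1, q3}
Counting: q1(1) q3(2)

2


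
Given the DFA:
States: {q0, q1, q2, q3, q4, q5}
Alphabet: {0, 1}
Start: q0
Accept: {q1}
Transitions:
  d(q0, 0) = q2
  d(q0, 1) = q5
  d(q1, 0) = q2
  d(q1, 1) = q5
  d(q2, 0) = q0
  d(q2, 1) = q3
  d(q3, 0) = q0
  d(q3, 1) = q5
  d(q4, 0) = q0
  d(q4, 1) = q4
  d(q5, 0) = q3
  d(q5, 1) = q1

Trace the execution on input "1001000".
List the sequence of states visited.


Input: 1001000
d(q0, 1) = q5
d(q5, 0) = q3
d(q3, 0) = q0
d(q0, 1) = q5
d(q5, 0) = q3
d(q3, 0) = q0
d(q0, 0) = q2


q0 -> q5 -> q3 -> q0 -> q5 -> q3 -> q0 -> q2


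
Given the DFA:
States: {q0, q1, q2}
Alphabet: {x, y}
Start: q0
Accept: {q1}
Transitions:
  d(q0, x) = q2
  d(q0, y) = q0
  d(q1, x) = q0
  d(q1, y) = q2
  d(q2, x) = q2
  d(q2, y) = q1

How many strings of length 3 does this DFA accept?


Enumerating all length-3 strings:
  "xxx" -> q2 [reject]
  "xxy" -> q1 [accept]
  "xyx" -> q0 [reject]
  "xyy" -> q2 [reject]
  "yxx" -> q2 [reject]
  "yxy" -> q1 [accept]
  "yyx" -> q2 [reject]
  "yyy" -> q0 [reject]

2 out of 8


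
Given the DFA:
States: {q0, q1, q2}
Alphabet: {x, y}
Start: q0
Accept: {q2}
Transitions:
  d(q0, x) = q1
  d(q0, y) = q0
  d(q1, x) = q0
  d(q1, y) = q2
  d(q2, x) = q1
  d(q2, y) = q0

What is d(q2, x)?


Looking up transition d(q2, x)

q1


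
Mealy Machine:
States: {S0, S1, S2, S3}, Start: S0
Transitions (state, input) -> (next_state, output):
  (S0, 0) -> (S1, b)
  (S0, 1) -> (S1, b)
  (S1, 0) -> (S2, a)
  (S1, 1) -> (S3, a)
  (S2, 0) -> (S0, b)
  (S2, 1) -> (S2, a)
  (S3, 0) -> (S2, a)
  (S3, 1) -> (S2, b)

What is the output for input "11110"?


Step-by-step:
  (S0, 1) -> (S1, b)
  (S1, 1) -> (S3, a)
  (S3, 1) -> (S2, b)
  (S2, 1) -> (S2, a)
  (S2, 0) -> (S0, b)

"babab"


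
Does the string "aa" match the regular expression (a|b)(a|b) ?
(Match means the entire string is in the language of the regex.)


|string| = 2; first = 'a'; last = 'a'

Yes, "aa" matches (a|b)(a|b)


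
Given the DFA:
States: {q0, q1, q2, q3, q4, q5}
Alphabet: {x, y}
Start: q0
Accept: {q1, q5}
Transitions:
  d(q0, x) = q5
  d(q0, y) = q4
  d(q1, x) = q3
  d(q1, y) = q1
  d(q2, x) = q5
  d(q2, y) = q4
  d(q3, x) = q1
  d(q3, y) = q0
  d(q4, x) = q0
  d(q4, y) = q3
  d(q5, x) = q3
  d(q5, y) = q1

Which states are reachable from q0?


BFS from q0:
  layer 0: {q0}
  layer 1: {q4, q5}
  layer 2: {q1, q3}

{q0, q1, q3, q4, q5}


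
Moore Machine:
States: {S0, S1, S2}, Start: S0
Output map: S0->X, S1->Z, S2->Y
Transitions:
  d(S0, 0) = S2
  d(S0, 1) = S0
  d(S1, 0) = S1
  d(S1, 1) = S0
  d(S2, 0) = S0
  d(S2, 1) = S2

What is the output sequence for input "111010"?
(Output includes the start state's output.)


Start: S0 (output X)
  --1--> S0 (output X)
  --1--> S0 (output X)
  --1--> S0 (output X)
  --0--> S2 (output Y)
  --1--> S2 (output Y)
  --0--> S0 (output X)

"XXXXYYX"


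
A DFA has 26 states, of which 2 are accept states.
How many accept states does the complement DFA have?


Complement swaps accept and non-accept states.
26 - 2 = 24

24


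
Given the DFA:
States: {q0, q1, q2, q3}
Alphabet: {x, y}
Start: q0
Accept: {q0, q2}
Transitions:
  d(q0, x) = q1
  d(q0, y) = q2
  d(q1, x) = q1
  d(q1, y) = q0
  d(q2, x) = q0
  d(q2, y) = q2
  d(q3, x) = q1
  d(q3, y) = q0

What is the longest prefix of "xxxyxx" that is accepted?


Run the DFA, marking each prefix where the state is accepting:
  "" -> q0 [accept]
  "x" -> q1 [reject]
  "xx" -> q1 [reject]
  "xxx" -> q1 [reject]
  "xxxy" -> q0 [accept]
  "xxxyx" -> q1 [reject]
  "xxxyxx" -> q1 [reject]

"xxxy"


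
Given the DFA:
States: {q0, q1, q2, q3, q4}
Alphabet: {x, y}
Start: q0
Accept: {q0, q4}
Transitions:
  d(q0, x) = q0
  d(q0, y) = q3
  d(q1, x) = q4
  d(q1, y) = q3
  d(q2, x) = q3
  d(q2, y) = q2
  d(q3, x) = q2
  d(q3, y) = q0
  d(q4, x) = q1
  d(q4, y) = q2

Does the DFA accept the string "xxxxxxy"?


Trace: q0 -> q0 -> q0 -> q0 -> q0 -> q0 -> q0 -> q3
Final state: q3
Accept states: {q0, q4}

No, rejected (final state q3 is not an accept state)


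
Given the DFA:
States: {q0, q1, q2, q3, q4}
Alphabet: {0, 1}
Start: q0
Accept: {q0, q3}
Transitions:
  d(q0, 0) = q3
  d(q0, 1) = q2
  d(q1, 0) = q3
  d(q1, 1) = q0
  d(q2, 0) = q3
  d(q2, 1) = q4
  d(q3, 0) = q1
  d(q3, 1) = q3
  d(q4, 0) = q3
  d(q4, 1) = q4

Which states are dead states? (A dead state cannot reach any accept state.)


Forward reachability from each state:
  q0 -> reaches accept state q0 (live)
  q1 -> reaches accept state q0 (live)
  q2 -> reaches accept state q0 (live)
  q3 -> reaches accept state q0 (live)
  q4 -> reaches accept state q0 (live)

None (all states can reach an accept state)


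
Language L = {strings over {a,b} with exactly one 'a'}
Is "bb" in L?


count('a') = 0

No, "bb" is not in L


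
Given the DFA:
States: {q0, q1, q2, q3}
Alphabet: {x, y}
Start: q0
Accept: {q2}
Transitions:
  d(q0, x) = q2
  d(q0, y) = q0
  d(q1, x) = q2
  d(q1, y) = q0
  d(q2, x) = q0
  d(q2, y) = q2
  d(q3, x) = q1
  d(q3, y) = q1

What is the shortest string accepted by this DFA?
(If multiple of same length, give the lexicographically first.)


BFS by string length (lex-first path to each state shown):
  len 0: q0<-""
  len 1: q0<-"y", q2<-"x"
Found accept state at length 1.

"x"


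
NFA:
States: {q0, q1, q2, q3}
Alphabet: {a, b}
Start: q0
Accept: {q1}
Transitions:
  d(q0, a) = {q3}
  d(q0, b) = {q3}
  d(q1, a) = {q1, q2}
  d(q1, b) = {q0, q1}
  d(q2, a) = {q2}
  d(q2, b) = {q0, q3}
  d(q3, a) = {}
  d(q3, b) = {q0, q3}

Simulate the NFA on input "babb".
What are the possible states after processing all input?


Start: {q0}
  --b--> {q3}
  --a--> {}
  --b--> {}
  --b--> {}

{} (empty set, no valid transitions)


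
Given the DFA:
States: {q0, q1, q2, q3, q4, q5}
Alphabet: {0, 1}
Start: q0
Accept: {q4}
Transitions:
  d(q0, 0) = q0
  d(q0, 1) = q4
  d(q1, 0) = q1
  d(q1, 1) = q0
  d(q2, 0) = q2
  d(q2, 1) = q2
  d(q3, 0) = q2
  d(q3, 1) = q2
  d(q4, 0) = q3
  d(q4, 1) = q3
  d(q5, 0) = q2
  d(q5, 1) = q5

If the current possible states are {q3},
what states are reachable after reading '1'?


Apply transition on '1' from each current state:
  d(q3, 1) = q2

{q2}


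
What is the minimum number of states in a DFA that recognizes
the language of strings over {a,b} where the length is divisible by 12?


States track (length) mod 12.
Need 12 states: one per remainder 0..11; accept = remainder 0.

12


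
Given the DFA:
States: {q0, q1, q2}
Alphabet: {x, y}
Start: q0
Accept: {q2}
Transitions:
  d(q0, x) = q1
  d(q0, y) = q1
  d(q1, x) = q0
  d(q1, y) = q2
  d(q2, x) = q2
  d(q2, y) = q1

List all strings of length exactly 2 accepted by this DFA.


All strings of length 2: 4 total
Accepted: 2

"xy", "yy"


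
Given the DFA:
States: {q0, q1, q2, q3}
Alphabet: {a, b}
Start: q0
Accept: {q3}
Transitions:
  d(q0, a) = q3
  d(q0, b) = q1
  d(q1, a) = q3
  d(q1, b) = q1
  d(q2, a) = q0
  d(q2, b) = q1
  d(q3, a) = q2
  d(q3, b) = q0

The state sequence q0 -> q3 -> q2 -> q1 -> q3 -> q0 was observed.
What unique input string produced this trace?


Trace back each transition to find the symbol:
  q0 --[a]--> q3
  q3 --[a]--> q2
  q2 --[b]--> q1
  q1 --[a]--> q3
  q3 --[b]--> q0

"aabab"


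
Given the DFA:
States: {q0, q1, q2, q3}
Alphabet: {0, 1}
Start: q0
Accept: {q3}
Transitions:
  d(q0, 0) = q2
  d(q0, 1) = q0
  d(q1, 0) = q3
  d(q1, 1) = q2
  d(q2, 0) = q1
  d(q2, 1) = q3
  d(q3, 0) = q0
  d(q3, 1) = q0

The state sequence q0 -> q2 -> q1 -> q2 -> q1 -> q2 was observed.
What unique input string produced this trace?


Trace back each transition to find the symbol:
  q0 --[0]--> q2
  q2 --[0]--> q1
  q1 --[1]--> q2
  q2 --[0]--> q1
  q1 --[1]--> q2

"00101"


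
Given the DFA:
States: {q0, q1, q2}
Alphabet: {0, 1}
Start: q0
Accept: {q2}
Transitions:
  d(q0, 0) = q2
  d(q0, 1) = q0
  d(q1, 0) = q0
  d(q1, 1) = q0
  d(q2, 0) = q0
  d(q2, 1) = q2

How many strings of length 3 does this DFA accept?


Enumerating all length-3 strings:
  "000" -> q2 [accept]
  "001" -> q0 [reject]
  "010" -> q0 [reject]
  "011" -> q2 [accept]
  "100" -> q0 [reject]
  "101" -> q2 [accept]
  "110" -> q2 [accept]
  "111" -> q0 [reject]

4 out of 8


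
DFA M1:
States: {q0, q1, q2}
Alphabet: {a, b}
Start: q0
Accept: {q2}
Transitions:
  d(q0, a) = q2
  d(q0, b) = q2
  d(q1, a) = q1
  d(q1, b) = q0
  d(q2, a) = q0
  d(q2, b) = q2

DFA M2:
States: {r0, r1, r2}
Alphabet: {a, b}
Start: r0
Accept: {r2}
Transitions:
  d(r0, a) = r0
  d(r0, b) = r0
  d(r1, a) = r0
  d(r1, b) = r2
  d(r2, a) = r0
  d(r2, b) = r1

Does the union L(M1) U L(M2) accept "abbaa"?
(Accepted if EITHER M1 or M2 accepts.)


M1: final=q2 accepted=True
M2: final=r0 accepted=False

Yes, union accepts


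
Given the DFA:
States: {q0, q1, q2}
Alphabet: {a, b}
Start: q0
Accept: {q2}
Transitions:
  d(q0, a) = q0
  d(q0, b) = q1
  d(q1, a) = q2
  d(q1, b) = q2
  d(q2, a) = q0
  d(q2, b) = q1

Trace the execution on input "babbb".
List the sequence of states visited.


Input: babbb
d(q0, b) = q1
d(q1, a) = q2
d(q2, b) = q1
d(q1, b) = q2
d(q2, b) = q1


q0 -> q1 -> q2 -> q1 -> q2 -> q1


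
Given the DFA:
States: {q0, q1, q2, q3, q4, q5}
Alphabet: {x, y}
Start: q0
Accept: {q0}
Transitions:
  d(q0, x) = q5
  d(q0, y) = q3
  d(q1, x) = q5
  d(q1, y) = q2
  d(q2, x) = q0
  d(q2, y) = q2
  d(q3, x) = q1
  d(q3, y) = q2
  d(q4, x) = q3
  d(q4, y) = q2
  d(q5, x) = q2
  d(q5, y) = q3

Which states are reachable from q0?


BFS from q0:
  layer 0: {q0}
  layer 1: {q3, q5}
  layer 2: {q1, q2}

{q0, q1, q2, q3, q5}


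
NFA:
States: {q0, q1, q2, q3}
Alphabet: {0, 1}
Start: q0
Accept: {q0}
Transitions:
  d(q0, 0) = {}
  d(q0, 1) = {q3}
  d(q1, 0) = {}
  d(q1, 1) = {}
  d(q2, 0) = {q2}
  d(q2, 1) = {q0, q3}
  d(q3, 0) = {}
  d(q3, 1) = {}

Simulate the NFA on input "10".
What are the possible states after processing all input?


Start: {q0}
  --1--> {q3}
  --0--> {}

{} (empty set, no valid transitions)


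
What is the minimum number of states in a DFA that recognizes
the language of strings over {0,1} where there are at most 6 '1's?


States: count = 0, 1, ..., 6 (all accepting; 7 states), plus a dead state for count > 6.
Total: 7 + 1 = 8.

8


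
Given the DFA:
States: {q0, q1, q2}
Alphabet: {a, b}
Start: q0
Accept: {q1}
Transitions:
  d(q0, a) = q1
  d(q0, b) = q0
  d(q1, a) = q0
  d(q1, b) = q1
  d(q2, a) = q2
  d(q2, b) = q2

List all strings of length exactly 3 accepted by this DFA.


All strings of length 3: 8 total
Accepted: 4

"aaa", "abb", "bab", "bba"


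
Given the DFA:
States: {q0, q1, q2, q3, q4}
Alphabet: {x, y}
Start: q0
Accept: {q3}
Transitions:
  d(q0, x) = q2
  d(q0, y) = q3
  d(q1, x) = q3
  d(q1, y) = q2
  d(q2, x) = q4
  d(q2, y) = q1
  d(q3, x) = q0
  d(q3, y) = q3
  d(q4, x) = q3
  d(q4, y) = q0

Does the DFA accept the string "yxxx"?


Trace: q0 -> q3 -> q0 -> q2 -> q4
Final state: q4
Accept states: {q3}

No, rejected (final state q4 is not an accept state)


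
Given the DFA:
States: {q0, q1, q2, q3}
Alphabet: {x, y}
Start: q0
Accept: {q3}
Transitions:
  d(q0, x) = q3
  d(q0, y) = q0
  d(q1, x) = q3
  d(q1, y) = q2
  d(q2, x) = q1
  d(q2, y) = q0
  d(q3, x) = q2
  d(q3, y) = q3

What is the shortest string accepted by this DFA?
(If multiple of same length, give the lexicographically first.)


BFS by string length (lex-first path to each state shown):
  len 0: q0<-""
  len 1: q0<-"y", q3<-"x"
Found accept state at length 1.

"x"


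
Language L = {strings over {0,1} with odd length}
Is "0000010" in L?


length = 7; 7 mod 2 = 1

Yes, "0000010" is in L


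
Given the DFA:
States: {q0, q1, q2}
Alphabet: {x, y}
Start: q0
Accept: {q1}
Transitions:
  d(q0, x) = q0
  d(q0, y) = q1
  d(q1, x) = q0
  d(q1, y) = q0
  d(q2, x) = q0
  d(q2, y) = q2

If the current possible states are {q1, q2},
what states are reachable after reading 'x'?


Apply transition on 'x' from each current state:
  d(q1, x) = q0
  d(q2, x) = q0

{q0}


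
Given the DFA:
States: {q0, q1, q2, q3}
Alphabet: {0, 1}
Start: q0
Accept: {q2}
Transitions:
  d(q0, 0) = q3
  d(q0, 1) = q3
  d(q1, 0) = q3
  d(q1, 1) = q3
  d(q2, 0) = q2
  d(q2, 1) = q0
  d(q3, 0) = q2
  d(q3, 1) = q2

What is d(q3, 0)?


Looking up transition d(q3, 0)

q2
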